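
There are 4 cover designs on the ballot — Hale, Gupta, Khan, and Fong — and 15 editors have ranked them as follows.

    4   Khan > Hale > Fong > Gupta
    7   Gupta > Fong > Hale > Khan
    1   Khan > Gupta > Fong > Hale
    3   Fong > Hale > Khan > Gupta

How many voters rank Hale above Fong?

Ballots ranking Hale above Fong: 4.
Ballots ranking Fong above Hale: 7+1+3 = 11.
So 4 of 15 voters prefer Hale to Fong.

4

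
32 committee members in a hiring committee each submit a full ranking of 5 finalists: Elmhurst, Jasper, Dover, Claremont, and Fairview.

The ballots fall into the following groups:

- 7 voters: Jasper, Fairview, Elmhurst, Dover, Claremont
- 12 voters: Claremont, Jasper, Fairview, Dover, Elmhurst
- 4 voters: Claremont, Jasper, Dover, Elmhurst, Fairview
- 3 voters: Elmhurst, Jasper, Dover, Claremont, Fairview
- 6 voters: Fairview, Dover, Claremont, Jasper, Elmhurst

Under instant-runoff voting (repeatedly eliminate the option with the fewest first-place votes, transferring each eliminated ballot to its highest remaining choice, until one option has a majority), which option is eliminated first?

Dover

Round 1: Claremont 16, Jasper 7, Fairview 6, Elmhurst 3, Dover 0. Dover has the fewest and is eliminated.
Round 2: Claremont 16, Jasper 7, Fairview 6, Elmhurst 3. Elmhurst has the fewest and is eliminated.
Round 3: Claremont 16, Jasper 10, Fairview 6. Fairview has the fewest and is eliminated.
Round 4: Claremont 22, Jasper 10. Claremont has a majority.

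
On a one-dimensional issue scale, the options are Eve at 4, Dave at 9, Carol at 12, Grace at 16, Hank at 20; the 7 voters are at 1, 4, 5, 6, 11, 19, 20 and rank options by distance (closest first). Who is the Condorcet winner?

With single-peaked preferences on a line, the Condorcet winner is the candidate closest to the median voter.
The median voter (position 6) is closest to Eve at 4.
Check: Eve vs Dave — voters closer to Eve: 4 of 7.

Eve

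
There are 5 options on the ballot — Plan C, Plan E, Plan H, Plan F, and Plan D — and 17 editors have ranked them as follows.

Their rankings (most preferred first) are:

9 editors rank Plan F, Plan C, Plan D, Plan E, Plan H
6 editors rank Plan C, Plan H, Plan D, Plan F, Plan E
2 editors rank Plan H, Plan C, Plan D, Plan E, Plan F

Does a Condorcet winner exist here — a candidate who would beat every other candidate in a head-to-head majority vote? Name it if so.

Head-to-head results (17 voters total):
Plan C vs Plan E: Plan C wins 17–0.
Plan C vs Plan H: Plan C wins 15–2.
Plan C vs Plan F: Plan F wins 9–8.
Plan C vs Plan D: Plan C wins 17–0.
Plan E vs Plan H: Plan E wins 9–8.
Plan E vs Plan F: Plan F wins 15–2.
Plan E vs Plan D: Plan D wins 17–0.
Plan H vs Plan F: Plan F wins 9–8.
Plan H vs Plan D: Plan D wins 9–8.
Plan F vs Plan D: Plan F wins 9–8.
Plan F beats each rival — Plan C (9–8), Plan E (15–2), Plan H (9–8), Plan D (9–8) — so Plan F is the Condorcet winner.

Plan F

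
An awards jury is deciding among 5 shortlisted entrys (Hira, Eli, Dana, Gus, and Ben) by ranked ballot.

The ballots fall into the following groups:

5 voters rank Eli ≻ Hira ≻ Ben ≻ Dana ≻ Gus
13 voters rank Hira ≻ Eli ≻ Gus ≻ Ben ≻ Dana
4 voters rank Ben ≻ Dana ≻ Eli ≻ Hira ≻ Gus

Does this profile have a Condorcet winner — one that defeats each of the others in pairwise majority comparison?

Head-to-head results (22 voters total):
Hira vs Eli: Hira wins 13–9.
Hira vs Dana: Hira wins 18–4.
Hira vs Gus: Hira wins 22–0.
Hira vs Ben: Hira wins 18–4.
Eli vs Dana: Eli wins 18–4.
Eli vs Gus: Eli wins 22–0.
Eli vs Ben: Eli wins 18–4.
Dana vs Gus: Gus wins 13–9.
Dana vs Ben: Ben wins 22–0.
Gus vs Ben: Gus wins 13–9.
Hira beats each rival — Eli (13–9), Dana (18–4), Gus (22–0), Ben (18–4) — so Hira is the Condorcet winner.

Yes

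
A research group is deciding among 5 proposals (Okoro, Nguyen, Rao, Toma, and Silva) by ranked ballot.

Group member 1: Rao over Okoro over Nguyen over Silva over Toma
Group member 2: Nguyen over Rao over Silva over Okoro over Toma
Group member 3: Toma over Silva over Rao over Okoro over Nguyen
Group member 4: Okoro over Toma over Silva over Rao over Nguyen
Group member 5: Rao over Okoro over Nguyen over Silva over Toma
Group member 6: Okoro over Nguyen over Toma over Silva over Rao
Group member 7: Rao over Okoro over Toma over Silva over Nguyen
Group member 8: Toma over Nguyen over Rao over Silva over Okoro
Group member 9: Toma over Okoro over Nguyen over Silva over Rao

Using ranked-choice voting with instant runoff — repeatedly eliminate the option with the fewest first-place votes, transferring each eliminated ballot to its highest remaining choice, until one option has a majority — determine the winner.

Round 1: Rao 3, Toma 3, Okoro 2, Nguyen 1, Silva 0. Silva has the fewest and is eliminated.
Round 2: Rao 3, Toma 3, Okoro 2, Nguyen 1. Nguyen has the fewest and is eliminated.
Round 3: Rao 4, Toma 3, Okoro 2. Okoro has the fewest and is eliminated.
Round 4: Toma 5, Rao 4. Toma has a majority.

Toma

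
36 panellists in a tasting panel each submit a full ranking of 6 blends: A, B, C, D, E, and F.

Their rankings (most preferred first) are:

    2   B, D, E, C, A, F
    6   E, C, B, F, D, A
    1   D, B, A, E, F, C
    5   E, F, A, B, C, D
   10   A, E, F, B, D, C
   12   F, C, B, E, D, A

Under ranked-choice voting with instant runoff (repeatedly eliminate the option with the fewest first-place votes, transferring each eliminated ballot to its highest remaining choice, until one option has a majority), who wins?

Round 1: F 12, E 11, A 10, B 2, D 1, C 0. C has the fewest and is eliminated.
Round 2: F 12, E 11, A 10, B 2, D 1. D has the fewest and is eliminated.
Round 3: F 12, E 11, A 10, B 3. B has the fewest and is eliminated.
Round 4: E 13, F 12, A 11. A has the fewest and is eliminated.
Round 5: E 24, F 12. E has a majority.

E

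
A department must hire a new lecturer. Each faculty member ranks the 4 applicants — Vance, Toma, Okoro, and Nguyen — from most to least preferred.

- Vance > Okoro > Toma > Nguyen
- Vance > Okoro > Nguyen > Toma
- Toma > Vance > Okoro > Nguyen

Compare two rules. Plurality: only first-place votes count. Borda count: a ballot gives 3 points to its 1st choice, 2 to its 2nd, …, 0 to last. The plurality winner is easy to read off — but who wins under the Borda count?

Plurality first-place counts: Vance 2, Toma 1, Okoro 0, Nguyen 0 → Vance.
Borda totals: Vance 8, Toma 4, Okoro 5, Nguyen 1 → Vance.

Vance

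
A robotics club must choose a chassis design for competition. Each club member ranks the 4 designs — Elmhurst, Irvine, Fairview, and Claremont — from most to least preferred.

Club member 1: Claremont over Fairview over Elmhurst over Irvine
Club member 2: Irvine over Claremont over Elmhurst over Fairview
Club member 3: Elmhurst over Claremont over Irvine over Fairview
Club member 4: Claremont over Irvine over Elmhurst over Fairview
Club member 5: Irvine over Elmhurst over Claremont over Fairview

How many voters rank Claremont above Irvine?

3

Ballots ranking Claremont above Irvine: 3.
Ballots ranking Irvine above Claremont: 2.
So 3 of 5 voters prefer Claremont to Irvine.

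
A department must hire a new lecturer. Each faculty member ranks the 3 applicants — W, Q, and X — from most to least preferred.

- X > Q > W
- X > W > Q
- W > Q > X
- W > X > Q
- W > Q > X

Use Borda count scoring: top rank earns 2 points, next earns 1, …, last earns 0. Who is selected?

W

Borda scores:
  W: 0 + 1 + 2 + 2 + 2 = 7
  Q: 1 + 0 + 1 + 0 + 1 = 3
  X: 2 + 2 + 0 + 1 + 0 = 5
W has the highest total.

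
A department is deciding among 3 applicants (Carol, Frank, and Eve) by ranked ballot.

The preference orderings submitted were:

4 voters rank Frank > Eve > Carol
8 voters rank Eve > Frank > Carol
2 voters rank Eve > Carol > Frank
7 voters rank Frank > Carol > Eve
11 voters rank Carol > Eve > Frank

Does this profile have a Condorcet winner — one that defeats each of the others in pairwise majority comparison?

No

Head-to-head results (32 voters total):
Carol vs Frank: Frank wins 19–13.
Carol vs Eve: Carol wins 18–14.
Frank vs Eve: Eve wins 21–11.
No candidate beats all others: Carol beats Eve beats Frank beats Carol, a majority cycle.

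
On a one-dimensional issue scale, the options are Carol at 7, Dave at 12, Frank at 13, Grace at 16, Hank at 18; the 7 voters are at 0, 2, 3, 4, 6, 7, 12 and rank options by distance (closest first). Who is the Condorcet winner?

Carol

With single-peaked preferences on a line, the Condorcet winner is the candidate closest to the median voter.
The median voter (position 4) is closest to Carol at 7.
Check: Carol vs Hank — voters closer to Carol: 7 of 7.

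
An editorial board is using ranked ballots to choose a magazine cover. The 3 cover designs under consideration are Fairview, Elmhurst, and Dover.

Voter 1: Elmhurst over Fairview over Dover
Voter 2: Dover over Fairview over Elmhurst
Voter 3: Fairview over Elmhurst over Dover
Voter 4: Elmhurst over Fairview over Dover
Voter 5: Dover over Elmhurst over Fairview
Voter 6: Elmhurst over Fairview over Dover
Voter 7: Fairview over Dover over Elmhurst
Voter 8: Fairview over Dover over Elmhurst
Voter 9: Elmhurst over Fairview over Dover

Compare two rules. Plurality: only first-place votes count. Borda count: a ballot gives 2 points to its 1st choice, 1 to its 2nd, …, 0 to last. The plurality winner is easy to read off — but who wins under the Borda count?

Plurality first-place counts: Fairview 3, Elmhurst 4, Dover 2 → Elmhurst.
Borda totals: Fairview 11, Elmhurst 10, Dover 6 → Fairview.

Fairview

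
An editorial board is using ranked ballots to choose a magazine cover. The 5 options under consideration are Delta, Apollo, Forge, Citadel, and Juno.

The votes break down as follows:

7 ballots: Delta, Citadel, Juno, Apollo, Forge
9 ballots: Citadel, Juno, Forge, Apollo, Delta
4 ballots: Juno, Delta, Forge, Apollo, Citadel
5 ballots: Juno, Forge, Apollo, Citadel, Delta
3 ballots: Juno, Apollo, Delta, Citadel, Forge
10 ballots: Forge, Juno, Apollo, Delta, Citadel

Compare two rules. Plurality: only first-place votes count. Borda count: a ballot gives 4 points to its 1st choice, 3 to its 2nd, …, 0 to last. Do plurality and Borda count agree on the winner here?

Yes

Plurality first-place counts: Delta 7, Apollo 0, Forge 10, Citadel 9, Juno 12 → Juno.
Borda totals: Delta 56, Apollo 59, Forge 81, Citadel 65, Juno 119 → Juno.
The two rules agree on Juno.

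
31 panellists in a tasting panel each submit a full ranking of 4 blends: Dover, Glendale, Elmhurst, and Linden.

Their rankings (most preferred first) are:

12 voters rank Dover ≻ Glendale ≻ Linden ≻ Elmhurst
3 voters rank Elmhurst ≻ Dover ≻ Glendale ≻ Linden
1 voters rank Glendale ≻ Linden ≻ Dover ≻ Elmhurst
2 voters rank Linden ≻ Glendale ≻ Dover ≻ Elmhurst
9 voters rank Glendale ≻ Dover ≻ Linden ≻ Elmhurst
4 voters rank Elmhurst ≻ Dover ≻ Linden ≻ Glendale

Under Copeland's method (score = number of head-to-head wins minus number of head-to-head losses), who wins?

Dover

Pairwise results:
  Dover vs Glendale: Dover wins 19–12.
  Dover vs Elmhurst: Dover wins 24–7.
  Dover vs Linden: Dover wins 28–3.
  Glendale vs Elmhurst: Glendale wins 24–7.
  Glendale vs Linden: Glendale wins 25–6.
  Elmhurst vs Linden: Linden wins 24–7.
Copeland scores (wins − losses):
  Dover: 3 − 0 = 3
  Glendale: 2 − 1 = 1
  Elmhurst: 0 − 3 = -3
  Linden: 1 − 2 = -1
Dover has the best Copeland score.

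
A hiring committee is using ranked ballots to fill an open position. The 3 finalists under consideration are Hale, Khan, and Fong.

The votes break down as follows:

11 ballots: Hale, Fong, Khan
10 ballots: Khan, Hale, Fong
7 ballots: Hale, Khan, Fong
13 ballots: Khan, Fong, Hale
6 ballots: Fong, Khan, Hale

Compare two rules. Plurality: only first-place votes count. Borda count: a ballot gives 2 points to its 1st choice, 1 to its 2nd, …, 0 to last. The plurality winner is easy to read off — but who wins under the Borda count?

Plurality first-place counts: Hale 18, Khan 23, Fong 6 → Khan.
Borda totals: Hale 46, Khan 59, Fong 36 → Khan.

Khan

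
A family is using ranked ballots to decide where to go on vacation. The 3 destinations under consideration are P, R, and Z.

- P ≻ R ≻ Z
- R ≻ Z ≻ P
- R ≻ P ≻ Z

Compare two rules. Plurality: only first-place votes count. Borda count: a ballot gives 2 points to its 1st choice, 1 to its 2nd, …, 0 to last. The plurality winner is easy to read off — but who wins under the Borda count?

Plurality first-place counts: P 1, R 2, Z 0 → R.
Borda totals: P 3, R 5, Z 1 → R.

R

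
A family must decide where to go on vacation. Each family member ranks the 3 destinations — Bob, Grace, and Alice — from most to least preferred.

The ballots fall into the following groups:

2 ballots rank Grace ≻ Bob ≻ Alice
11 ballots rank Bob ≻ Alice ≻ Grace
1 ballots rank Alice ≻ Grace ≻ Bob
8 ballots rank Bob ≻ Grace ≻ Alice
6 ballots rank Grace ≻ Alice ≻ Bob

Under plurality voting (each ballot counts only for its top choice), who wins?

Bob

First-place vote totals:
  Bob: 19
  Grace: 8
  Alice: 1
Bob has the most first-place votes.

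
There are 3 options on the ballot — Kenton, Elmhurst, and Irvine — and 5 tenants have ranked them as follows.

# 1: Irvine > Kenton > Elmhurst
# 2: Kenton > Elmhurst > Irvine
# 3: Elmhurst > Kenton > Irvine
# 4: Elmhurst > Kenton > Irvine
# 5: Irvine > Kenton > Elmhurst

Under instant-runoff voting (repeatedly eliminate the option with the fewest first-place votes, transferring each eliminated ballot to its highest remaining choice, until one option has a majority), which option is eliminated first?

Round 1: Elmhurst 2, Irvine 2, Kenton 1. Kenton has the fewest and is eliminated.
Round 2: Elmhurst 3, Irvine 2. Elmhurst has a majority.

Kenton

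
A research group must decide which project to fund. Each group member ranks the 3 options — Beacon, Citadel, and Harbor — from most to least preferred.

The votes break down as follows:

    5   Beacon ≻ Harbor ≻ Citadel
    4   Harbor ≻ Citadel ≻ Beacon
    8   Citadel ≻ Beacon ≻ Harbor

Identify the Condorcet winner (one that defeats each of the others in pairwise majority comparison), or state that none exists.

Head-to-head results (17 voters total):
Beacon vs Citadel: Citadel wins 12–5.
Beacon vs Harbor: Beacon wins 13–4.
Citadel vs Harbor: Harbor wins 9–8.
No candidate beats all others: Beacon beats Harbor beats Citadel beats Beacon, a majority cycle.

None — there is no Condorcet winner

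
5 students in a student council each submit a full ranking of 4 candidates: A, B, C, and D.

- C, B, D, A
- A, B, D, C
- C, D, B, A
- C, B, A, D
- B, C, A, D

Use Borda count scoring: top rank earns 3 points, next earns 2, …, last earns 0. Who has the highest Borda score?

C

Borda scores:
  A: 0 + 3 + 0 + 1 + 1 = 5
  B: 2 + 2 + 1 + 2 + 3 = 10
  C: 3 + 0 + 3 + 3 + 2 = 11
  D: 1 + 1 + 2 + 0 + 0 = 4
C has the highest total.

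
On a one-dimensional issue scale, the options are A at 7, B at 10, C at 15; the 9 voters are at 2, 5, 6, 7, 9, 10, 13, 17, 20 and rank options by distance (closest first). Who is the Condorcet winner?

B

With single-peaked preferences on a line, the Condorcet winner is the candidate closest to the median voter.
The median voter (position 9) is closest to B at 10.
Check: B vs A — voters closer to B: 5 of 9.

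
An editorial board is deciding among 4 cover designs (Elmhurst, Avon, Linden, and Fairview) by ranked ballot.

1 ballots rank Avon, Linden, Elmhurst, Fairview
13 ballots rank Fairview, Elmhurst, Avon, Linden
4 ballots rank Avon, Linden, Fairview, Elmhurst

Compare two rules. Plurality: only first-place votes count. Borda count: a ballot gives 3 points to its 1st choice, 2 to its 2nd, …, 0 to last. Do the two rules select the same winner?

Yes

Plurality first-place counts: Elmhurst 0, Avon 5, Linden 0, Fairview 13 → Fairview.
Borda totals: Elmhurst 27, Avon 28, Linden 10, Fairview 43 → Fairview.
The two rules agree on Fairview.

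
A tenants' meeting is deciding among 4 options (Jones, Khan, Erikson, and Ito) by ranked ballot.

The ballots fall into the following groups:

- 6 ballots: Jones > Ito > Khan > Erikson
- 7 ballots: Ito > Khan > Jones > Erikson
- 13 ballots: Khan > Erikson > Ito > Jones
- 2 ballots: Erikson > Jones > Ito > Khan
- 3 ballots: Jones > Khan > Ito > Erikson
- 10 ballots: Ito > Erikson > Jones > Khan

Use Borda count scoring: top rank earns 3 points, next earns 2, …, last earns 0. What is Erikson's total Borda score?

52

Borda scores:
  Jones: 6·3 + 7·1 + 13·0 + 2·2 + 3·3 + 10·1 = 48
  Khan: 6·1 + 7·2 + 13·3 + 2·0 + 3·2 + 10·0 = 65
  Erikson: 6·0 + 7·0 + 13·2 + 2·3 + 3·0 + 10·2 = 52
  Ito: 6·2 + 7·3 + 13·1 + 2·1 + 3·1 + 10·3 = 81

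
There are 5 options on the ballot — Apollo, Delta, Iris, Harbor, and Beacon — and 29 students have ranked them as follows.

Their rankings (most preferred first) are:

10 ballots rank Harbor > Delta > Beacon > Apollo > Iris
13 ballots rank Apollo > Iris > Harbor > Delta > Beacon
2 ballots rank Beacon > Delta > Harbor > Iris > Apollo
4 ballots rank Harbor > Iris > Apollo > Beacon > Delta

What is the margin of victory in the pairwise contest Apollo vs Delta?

Ballots ranking Apollo above Delta: 13+4 = 17.
Ballots ranking Delta above Apollo: 10+2 = 12.
Apollo wins 17–12, a margin of 5.

5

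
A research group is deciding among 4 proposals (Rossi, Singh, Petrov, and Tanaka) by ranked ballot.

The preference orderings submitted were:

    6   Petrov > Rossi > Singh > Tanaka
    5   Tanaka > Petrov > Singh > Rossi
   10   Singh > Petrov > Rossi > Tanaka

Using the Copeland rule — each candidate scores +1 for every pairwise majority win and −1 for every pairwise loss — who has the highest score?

Pairwise results:
  Rossi vs Singh: Singh wins 15–6.
  Rossi vs Petrov: Petrov wins 21–0.
  Rossi vs Tanaka: Rossi wins 16–5.
  Singh vs Petrov: Petrov wins 11–10.
  Singh vs Tanaka: Singh wins 16–5.
  Petrov vs Tanaka: Petrov wins 16–5.
Copeland scores (wins − losses):
  Rossi: 1 − 2 = -1
  Singh: 2 − 1 = 1
  Petrov: 3 − 0 = 3
  Tanaka: 0 − 3 = -3
Petrov has the best Copeland score.

Petrov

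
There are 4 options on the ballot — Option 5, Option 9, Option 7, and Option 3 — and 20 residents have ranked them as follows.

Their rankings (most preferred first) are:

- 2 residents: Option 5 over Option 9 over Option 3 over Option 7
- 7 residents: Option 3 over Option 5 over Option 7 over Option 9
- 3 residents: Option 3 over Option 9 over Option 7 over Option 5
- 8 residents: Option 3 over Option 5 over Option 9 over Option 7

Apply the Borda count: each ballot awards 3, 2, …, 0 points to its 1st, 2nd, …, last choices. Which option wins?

Option 3

Borda scores:
  Option 5: 2·3 + 7·2 + 3·0 + 8·2 = 36
  Option 9: 2·2 + 7·0 + 3·2 + 8·1 = 18
  Option 7: 2·0 + 7·1 + 3·1 + 8·0 = 10
  Option 3: 2·1 + 7·3 + 3·3 + 8·3 = 56
Option 3 has the highest total.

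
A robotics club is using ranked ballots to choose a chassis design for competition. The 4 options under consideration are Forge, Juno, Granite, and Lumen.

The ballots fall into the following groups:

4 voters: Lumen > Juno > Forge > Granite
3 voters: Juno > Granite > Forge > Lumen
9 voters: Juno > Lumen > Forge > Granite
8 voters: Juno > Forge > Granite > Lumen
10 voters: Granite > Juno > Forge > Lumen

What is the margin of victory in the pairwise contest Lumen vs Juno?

26

Ballots ranking Lumen above Juno: 4.
Ballots ranking Juno above Lumen: 3+9+8+10 = 30.
Juno wins 30–4, a margin of 26.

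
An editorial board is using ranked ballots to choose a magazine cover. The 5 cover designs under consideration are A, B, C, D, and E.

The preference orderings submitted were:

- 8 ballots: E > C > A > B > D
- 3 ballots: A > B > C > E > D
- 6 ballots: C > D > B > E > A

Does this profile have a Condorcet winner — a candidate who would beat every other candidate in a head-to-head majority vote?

Head-to-head results (17 voters total):
A vs B: A wins 11–6.
A vs C: C wins 14–3.
A vs D: A wins 11–6.
A vs E: E wins 14–3.
B vs C: C wins 14–3.
B vs D: B wins 11–6.
B vs E: B wins 9–8.
C vs D: C wins 17–0.
C vs E: C wins 9–8.
D vs E: E wins 11–6.
C beats each rival — A (14–3), B (14–3), D (17–0), E (9–8) — so C is the Condorcet winner.

Yes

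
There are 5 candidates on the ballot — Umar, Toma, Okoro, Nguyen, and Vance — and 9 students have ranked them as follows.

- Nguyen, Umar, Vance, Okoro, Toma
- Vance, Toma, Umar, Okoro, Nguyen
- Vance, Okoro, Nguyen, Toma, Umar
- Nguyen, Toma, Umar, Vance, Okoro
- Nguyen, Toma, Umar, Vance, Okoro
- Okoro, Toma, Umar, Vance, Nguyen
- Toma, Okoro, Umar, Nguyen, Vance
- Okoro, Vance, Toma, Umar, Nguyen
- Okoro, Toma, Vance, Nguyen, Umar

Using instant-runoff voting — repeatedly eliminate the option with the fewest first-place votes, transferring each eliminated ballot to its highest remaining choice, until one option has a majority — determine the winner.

Round 1: Okoro 3, Nguyen 3, Vance 2, Toma 1, Umar 0. Umar has the fewest and is eliminated.
Round 2: Okoro 3, Nguyen 3, Vance 2, Toma 1. Toma has the fewest and is eliminated.
Round 3: Okoro 4, Nguyen 3, Vance 2. Vance has the fewest and is eliminated.
Round 4: Okoro 6, Nguyen 3. Okoro has a majority.

Okoro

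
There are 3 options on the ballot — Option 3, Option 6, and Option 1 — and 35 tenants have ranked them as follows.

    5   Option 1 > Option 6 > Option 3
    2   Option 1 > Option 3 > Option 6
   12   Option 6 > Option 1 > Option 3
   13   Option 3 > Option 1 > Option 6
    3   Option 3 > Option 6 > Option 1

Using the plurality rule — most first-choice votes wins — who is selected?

Option 3

First-place vote totals:
  Option 3: 16
  Option 6: 12
  Option 1: 7
Option 3 has the most first-place votes.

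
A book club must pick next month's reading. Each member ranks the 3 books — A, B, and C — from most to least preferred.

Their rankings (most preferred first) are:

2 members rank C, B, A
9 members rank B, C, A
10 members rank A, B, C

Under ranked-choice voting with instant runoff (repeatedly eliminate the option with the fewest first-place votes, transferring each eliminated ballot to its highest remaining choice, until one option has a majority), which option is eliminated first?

Round 1: A 10, B 9, C 2. C has the fewest and is eliminated.
Round 2: B 11, A 10. B has a majority.

C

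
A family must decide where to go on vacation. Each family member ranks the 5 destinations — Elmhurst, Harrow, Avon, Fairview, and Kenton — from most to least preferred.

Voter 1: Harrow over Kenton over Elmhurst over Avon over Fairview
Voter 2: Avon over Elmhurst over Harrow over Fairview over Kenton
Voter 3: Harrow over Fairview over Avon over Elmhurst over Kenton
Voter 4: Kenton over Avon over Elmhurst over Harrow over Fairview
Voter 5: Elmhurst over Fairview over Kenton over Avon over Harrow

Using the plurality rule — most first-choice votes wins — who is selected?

Harrow

First-place vote totals:
  Elmhurst: 1
  Harrow: 2
  Avon: 1
  Fairview: 0
  Kenton: 1
Harrow has the most first-place votes.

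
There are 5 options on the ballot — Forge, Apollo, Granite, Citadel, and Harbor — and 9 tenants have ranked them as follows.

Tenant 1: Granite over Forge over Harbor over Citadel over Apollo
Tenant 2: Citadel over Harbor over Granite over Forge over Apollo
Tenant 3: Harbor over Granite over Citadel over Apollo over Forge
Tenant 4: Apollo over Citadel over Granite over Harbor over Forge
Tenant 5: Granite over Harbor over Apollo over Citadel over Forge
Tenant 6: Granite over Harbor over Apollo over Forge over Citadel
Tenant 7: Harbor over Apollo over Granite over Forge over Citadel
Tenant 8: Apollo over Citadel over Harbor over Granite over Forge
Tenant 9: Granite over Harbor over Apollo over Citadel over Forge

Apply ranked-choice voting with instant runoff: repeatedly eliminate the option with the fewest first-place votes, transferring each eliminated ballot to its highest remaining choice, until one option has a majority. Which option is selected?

Granite

Round 1: Granite 4, Apollo 2, Harbor 2, Citadel 1, Forge 0. Forge has the fewest and is eliminated.
Round 2: Granite 4, Apollo 2, Harbor 2, Citadel 1. Citadel has the fewest and is eliminated.
Round 3: Granite 4, Harbor 3, Apollo 2. Apollo has the fewest and is eliminated.
Round 4: Granite 5, Harbor 4. Granite has a majority.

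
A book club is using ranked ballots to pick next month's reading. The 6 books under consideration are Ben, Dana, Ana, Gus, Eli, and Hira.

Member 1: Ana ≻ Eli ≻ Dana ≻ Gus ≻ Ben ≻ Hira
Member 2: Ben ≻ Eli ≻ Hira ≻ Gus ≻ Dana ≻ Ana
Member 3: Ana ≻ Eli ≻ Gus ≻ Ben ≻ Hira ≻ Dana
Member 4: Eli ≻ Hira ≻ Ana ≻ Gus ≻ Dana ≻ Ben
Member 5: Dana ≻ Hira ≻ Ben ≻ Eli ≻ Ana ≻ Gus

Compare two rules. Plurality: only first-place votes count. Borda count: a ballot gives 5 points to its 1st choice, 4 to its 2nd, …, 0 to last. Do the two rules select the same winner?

No

Plurality first-place counts: Ben 1, Dana 1, Ana 2, Gus 0, Eli 1, Hira 0 → Ana.
Borda totals: Ben 11, Dana 10, Ana 14, Gus 9, Eli 19, Hira 12 → Eli.
The two rules disagree: plurality picks Ana, Borda picks Eli.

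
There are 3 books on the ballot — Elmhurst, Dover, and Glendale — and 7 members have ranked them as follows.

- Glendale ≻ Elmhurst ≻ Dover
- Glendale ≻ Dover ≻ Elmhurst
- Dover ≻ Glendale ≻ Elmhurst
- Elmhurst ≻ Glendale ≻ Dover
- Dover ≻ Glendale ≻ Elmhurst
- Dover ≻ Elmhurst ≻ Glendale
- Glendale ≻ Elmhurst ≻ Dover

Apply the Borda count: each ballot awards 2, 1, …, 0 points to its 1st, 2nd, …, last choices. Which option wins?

Borda scores:
  Elmhurst: 1 + 0 + 0 + 2 + 0 + 1 + 1 = 5
  Dover: 0 + 1 + 2 + 0 + 2 + 2 + 0 = 7
  Glendale: 2 + 2 + 1 + 1 + 1 + 0 + 2 = 9
Glendale has the highest total.

Glendale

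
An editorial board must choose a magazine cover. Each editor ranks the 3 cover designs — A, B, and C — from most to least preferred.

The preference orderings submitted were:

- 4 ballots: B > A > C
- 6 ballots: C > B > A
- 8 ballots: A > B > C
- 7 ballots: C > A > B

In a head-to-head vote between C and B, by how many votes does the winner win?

Ballots ranking C above B: 6+7 = 13.
Ballots ranking B above C: 4+8 = 12.
C wins 13–12, a margin of 1.

1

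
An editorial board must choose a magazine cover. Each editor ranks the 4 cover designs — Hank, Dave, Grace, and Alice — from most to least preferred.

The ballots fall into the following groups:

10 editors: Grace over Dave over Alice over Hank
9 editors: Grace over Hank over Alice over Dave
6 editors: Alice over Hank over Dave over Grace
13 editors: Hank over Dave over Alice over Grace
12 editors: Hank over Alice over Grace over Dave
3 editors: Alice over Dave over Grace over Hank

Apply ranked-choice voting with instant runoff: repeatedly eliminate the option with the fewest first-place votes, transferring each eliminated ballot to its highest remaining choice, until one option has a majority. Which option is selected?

Round 1: Hank 25, Grace 19, Alice 9, Dave 0. Dave has the fewest and is eliminated.
Round 2: Hank 25, Grace 19, Alice 9. Alice has the fewest and is eliminated.
Round 3: Hank 31, Grace 22. Hank has a majority.

Hank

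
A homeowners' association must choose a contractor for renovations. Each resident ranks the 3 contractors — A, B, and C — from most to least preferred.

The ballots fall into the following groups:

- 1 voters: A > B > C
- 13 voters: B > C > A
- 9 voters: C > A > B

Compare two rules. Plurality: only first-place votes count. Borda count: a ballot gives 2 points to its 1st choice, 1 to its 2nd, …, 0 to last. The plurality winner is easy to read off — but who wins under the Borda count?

C

Plurality first-place counts: A 1, B 13, C 9 → B.
Borda totals: A 11, B 27, C 31 → C.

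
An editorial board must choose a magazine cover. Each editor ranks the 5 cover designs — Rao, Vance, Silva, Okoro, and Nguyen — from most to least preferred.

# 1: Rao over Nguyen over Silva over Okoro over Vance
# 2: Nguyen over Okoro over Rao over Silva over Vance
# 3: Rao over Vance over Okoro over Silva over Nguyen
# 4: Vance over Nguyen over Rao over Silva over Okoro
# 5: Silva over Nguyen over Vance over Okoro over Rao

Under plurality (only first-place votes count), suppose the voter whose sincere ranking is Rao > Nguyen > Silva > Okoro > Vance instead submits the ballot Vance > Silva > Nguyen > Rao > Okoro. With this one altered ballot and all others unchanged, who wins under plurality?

Vance

First-place totals with the altered ballot: Rao 1, Vance 2, Silva 1, Okoro 0, Nguyen 1.
The switch changes the winner from Rao to Vance.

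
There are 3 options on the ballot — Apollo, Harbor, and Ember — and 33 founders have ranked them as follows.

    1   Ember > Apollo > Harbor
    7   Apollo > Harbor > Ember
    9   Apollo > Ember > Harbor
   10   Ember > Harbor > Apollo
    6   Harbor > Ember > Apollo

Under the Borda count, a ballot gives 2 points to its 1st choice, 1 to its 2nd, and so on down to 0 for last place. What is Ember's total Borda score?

Borda scores:
  Apollo: 1 + 7·2 + 9·2 + 10·0 + 6·0 = 33
  Harbor: 0 + 7·1 + 9·0 + 10·1 + 6·2 = 29
  Ember: 2 + 7·0 + 9·1 + 10·2 + 6·1 = 37

37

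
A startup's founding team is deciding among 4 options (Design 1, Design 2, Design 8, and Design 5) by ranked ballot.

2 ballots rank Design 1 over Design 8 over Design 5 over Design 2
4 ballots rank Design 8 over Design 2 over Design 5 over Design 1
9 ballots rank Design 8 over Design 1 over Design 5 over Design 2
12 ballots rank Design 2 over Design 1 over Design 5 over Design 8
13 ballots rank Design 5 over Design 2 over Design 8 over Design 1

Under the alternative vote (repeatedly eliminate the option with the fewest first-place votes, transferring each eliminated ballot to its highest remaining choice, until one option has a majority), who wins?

Design 5

Round 1: Design 8 13, Design 5 13, Design 2 12, Design 1 2. Design 1 has the fewest and is eliminated.
Round 2: Design 8 15, Design 5 13, Design 2 12. Design 2 has the fewest and is eliminated.
Round 3: Design 5 25, Design 8 15. Design 5 has a majority.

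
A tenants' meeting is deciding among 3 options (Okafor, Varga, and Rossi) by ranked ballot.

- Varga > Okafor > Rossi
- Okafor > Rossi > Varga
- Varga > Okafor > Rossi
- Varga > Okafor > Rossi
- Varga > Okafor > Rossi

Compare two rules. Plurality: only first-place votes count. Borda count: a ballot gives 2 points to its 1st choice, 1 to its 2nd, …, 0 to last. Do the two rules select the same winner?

Yes

Plurality first-place counts: Okafor 1, Varga 4, Rossi 0 → Varga.
Borda totals: Okafor 6, Varga 8, Rossi 1 → Varga.
The two rules agree on Varga.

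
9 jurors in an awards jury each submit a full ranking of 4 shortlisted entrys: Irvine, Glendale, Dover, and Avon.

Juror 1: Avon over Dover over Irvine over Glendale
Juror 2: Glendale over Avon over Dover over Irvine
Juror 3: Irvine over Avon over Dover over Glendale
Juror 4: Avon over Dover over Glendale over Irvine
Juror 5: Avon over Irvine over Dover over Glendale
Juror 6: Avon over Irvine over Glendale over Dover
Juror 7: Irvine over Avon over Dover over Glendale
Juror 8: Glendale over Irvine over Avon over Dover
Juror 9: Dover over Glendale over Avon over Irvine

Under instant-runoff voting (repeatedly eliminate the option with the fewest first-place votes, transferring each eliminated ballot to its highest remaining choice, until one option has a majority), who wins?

Round 1: Avon 4, Irvine 2, Glendale 2, Dover 1. Dover has the fewest and is eliminated.
Round 2: Avon 4, Glendale 3, Irvine 2. Irvine has the fewest and is eliminated.
Round 3: Avon 6, Glendale 3. Avon has a majority.

Avon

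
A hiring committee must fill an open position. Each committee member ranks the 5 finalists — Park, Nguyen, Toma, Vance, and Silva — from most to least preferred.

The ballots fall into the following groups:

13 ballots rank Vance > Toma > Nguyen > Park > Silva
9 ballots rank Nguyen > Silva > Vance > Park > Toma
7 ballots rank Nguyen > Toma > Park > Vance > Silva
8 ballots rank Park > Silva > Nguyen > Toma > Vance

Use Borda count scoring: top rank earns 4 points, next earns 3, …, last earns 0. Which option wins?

Borda scores:
  Park: 13·1 + 9·1 + 7·2 + 8·4 = 68
  Nguyen: 13·2 + 9·4 + 7·4 + 8·2 = 106
  Toma: 13·3 + 9·0 + 7·3 + 8·1 = 68
  Vance: 13·4 + 9·2 + 7·1 + 8·0 = 77
  Silva: 13·0 + 9·3 + 7·0 + 8·3 = 51
Nguyen has the highest total.

Nguyen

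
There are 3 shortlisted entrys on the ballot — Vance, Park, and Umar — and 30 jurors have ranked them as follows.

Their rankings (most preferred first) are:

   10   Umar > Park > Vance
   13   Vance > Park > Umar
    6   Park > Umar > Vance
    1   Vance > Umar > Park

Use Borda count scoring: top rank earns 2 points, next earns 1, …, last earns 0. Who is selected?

Borda scores:
  Vance: 10·0 + 13·2 + 6·0 + 2 = 28
  Park: 10·1 + 13·1 + 6·2 + 0 = 35
  Umar: 10·2 + 13·0 + 6·1 + 1 = 27
Park has the highest total.

Park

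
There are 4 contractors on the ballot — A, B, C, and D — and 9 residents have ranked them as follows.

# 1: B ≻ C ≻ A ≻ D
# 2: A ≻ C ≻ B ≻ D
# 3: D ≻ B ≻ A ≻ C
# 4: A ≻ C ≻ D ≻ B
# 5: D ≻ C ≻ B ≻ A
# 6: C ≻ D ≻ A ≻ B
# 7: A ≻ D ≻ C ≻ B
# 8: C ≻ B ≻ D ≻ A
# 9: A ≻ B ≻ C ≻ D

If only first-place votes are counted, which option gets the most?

First-place vote totals:
  A: 4
  B: 1
  C: 2
  D: 2
A has the most first-place votes.

A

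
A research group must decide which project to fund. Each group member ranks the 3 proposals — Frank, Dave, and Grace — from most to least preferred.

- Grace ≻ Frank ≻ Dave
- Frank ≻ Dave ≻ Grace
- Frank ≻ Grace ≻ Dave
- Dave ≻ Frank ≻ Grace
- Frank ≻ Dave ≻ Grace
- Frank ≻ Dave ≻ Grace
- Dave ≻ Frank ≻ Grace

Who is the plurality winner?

First-place vote totals:
  Frank: 4
  Dave: 2
  Grace: 1
Frank has the most first-place votes.

Frank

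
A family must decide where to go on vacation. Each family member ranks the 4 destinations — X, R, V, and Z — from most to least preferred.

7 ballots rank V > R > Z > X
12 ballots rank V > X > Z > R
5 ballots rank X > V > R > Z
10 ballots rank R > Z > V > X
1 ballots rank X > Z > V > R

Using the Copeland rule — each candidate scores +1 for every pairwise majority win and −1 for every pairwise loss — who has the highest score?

V

Pairwise results:
  X vs R: X wins 18–17.
  X vs V: V wins 29–6.
  X vs Z: X wins 18–17.
  R vs V: V wins 25–10.
  R vs Z: R wins 22–13.
  V vs Z: V wins 24–11.
Copeland scores (wins − losses):
  X: 2 − 1 = 1
  R: 1 − 2 = -1
  V: 3 − 0 = 3
  Z: 0 − 3 = -3
V has the best Copeland score.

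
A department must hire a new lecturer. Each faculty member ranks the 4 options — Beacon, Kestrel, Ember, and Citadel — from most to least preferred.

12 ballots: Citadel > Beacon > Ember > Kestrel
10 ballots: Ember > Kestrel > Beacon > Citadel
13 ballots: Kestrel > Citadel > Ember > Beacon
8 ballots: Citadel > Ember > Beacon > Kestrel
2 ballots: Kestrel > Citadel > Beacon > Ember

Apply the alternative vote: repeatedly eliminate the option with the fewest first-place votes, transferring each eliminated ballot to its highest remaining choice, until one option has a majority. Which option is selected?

Round 1: Citadel 20, Kestrel 15, Ember 10, Beacon 0. Beacon has the fewest and is eliminated.
Round 2: Citadel 20, Kestrel 15, Ember 10. Ember has the fewest and is eliminated.
Round 3: Kestrel 25, Citadel 20. Kestrel has a majority.

Kestrel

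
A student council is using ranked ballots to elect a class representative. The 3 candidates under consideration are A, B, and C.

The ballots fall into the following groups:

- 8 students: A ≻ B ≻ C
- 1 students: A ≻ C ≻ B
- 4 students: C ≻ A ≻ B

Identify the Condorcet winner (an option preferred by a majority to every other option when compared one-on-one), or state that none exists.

Head-to-head results (13 voters total):
A vs B: A wins 13–0.
A vs C: A wins 9–4.
B vs C: B wins 8–5.
A beats each rival — B (13–0), C (9–4) — so A is the Condorcet winner.

A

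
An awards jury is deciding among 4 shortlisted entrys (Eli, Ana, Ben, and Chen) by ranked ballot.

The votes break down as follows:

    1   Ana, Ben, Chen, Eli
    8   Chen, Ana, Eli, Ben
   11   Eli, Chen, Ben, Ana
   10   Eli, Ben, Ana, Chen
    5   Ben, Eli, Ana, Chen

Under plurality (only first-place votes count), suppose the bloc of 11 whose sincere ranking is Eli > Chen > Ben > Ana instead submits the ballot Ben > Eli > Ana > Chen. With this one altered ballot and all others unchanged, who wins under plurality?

First-place totals with the altered ballot: Eli 10, Ana 1, Ben 16, Chen 8.
The switch changes the winner from Eli to Ben.

Ben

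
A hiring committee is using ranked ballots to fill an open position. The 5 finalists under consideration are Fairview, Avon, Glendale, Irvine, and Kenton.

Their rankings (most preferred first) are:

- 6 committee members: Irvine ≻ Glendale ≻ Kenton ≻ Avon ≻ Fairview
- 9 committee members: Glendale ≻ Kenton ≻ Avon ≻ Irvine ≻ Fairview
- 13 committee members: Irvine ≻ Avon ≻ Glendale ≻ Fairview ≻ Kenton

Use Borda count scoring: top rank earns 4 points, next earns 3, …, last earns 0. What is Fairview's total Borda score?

13

Borda scores:
  Fairview: 6·0 + 9·0 + 13·1 = 13
  Avon: 6·1 + 9·2 + 13·3 = 63
  Glendale: 6·3 + 9·4 + 13·2 = 80
  Irvine: 6·4 + 9·1 + 13·4 = 85
  Kenton: 6·2 + 9·3 + 13·0 = 39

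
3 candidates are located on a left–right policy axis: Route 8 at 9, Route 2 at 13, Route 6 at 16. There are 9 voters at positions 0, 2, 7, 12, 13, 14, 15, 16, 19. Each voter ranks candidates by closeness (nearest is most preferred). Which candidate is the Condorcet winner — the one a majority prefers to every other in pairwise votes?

Route 2

With single-peaked preferences on a line, the Condorcet winner is the candidate closest to the median voter.
The median voter (position 13) is closest to Route 2 at 13.
Check: Route 2 vs Route 8 — voters closer to Route 2: 6 of 9.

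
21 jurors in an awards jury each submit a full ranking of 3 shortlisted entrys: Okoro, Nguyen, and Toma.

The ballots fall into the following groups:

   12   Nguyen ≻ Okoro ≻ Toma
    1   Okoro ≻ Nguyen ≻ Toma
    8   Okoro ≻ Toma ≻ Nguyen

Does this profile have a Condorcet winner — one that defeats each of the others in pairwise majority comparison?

Head-to-head results (21 voters total):
Okoro vs Nguyen: Nguyen wins 12–9.
Okoro vs Toma: Okoro wins 21–0.
Nguyen vs Toma: Nguyen wins 13–8.
Nguyen beats each rival — Okoro (12–9), Toma (13–8) — so Nguyen is the Condorcet winner.

Yes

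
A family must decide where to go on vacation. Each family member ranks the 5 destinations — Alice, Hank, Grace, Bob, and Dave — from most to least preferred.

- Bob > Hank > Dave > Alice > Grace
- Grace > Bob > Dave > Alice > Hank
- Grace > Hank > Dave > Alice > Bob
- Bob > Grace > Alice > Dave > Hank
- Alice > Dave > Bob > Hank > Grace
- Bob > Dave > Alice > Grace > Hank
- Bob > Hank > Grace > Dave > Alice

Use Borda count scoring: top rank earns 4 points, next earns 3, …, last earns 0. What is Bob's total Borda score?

21

Borda scores:
  Alice: 1 + 1 + 1 + 2 + 4 + 2 + 0 = 11
  Hank: 3 + 0 + 3 + 0 + 1 + 0 + 3 = 10
  Grace: 0 + 4 + 4 + 3 + 0 + 1 + 2 = 14
  Bob: 4 + 3 + 0 + 4 + 2 + 4 + 4 = 21
  Dave: 2 + 2 + 2 + 1 + 3 + 3 + 1 = 14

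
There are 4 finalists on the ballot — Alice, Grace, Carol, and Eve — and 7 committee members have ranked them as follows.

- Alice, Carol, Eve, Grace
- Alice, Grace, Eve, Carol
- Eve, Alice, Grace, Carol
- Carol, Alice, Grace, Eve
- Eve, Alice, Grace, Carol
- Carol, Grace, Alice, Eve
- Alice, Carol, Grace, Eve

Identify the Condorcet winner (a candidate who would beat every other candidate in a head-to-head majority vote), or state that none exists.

Head-to-head results (7 voters total):
Alice vs Grace: Alice wins 6–1.
Alice vs Carol: Alice wins 5–2.
Alice vs Eve: Alice wins 5–2.
Grace vs Carol: Carol wins 4–3.
Grace vs Eve: Grace wins 4–3.
Carol vs Eve: Carol wins 4–3.
Alice beats each rival — Grace (6–1), Carol (5–2), Eve (5–2) — so Alice is the Condorcet winner.

Alice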